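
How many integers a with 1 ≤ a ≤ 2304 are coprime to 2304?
The number of a ∈ {1, ..., 2304} with gcd(a, 2304) = 1 is by definition Euler's totient φ(2304). φ is multiplicative, with φ(p^e) = p^e − p^(e−1). Factorise 2304 = 2^8 · 3^2. Then
  φ(2304) = (2^8 − 2^7) · (3^2 − 3^1) = 128 · 6 = 768.
So there are 768 such integers.

Final answer: 768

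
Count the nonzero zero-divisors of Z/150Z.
In Z/150Z each nonzero element is either a unit (gcd with 150 is 1) or a zero-divisor (gcd > 1). The number of units is φ(150): factorise 150 = 2 · 3 · 5^2, so φ(150) = (2 − 1) · (3 − 1) · (5^2 − 5^1) = 1 · 2 · 20 = 40. The nonzero elements number 150 − 1 = 149. Hence the nonzero zero-divisors number 149 − 40 = 109.

Final answer: Z/150Z has 109 nonzero zero-divisors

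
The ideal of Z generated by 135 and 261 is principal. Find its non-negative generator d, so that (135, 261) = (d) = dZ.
In the PID Z, (a, b) is generated by gcd(a, b). Compute gcd(261, 135) with the extended Euclidean algorithm, tracking rows (r, s, t) with s·261 + t·135 = r:
  row A: (261, 1, 0)   [1·261 + 0·135 = 261]
  row B: (135, 0, 1)   [0·261 + 1·135 = 135]
  261 = 1·135 + 126   → row C = row A − 1·row B = (126, 1, −1)   [check: 1·261 − 1·135 = 126]
  135 = 1·126 + 9   → row D = row B − 1·row C = (9, −1, 2)   [check: −1·261 + 2·135 = 9]
  126 = 14·9 + 0   → remainder 0, stop. gcd = 9 (last nonzero row D).
So gcd(135, 261) = 9, with Bézout identity −1·261 + 2·135 = 9. Containment (⊇): the Bézout identity exhibits 9 as an element of (135, 261), giving (9) ⊆ (135, 261). Containment (⊆): since 9 | 135 and 9 | 261 (135 = 9·15, 261 = 9·29), every Z-linear combination of 135 and 261 is divisible by 9, so (135, 261) ⊆ (9). Therefore (135, 261) = (9), d = 9.

Final answer: (135, 261) = (9); d = 9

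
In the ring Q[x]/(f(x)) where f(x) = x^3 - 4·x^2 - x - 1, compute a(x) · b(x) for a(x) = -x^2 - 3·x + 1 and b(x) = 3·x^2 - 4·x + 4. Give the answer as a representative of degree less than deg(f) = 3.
a · b ≡ -60·x^2 - 36·x - 13 (mod f(x))

First multiply in Q[x] without reducing: a · b = -3·x^4 - 5·x^3 + 11·x^2 - 16·x + 4. Now divide by f(x) = x^3 - 4·x^2 - x - 1, eliminating the leading term at each step:
  leading term -3·x^4: subtract (-3·x)·f(x) = -3·x^4 + 12·x^3 + 3·x^2 + 3·x, leaving -17·x^3 + 8·x^2 - 19·x + 4
  leading term -17·x^3: subtract (-17)·f(x) = -17·x^3 + 68·x^2 + 17·x + 17, leaving -60·x^2 - 36·x - 13
The degree is now < 3, so this is the remainder. Hence a · b ≡ -60·x^2 - 36·x - 13 in Q[x]/(f).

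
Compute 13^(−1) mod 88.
13^(−1) ≡ 61 (mod 88)

Apply the extended Euclidean algorithm to (88, 13), tracking rows (r, s, t) with s·88 + t·13 = r. Each division r_prev = q·r_cur + r_new produces the new row as (previous row) − q·(current row):
  row A: (88, 1, 0)   [1·88 + 0·13 = 88]
  row B: (13, 0, 1)   [0·88 + 1·13 = 13]
  88 = 6·13 + 10   → row C = row A − 6·row B = (10, 1, −6)   [check: 1·88 − 6·13 = 10]
  13 = 1·10 + 3   → row D = row B − 1·row C = (3, −1, 7)   [check: −1·88 + 7·13 = 3]
  10 = 3·3 + 1   → row E = row C − 3·row D = (1, 4, −27)   [check: 4·88 − 27·13 = 1]
  3 = 3·1 + 0   → remainder 0, stop. gcd = 1 (last nonzero row E).
The gcd is 1, so 13 is invertible mod 88. The last nonzero row gives 4·88 − 27·13 = 1, so t = −27. So 13^(−1) ≡ −27 ≡ 61 (mod 88). Verify: 13 · 61 = 793 ≡ 1 (mod 88). ✓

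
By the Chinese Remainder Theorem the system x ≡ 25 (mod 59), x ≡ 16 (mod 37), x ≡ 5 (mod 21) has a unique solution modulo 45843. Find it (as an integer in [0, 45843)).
The moduli 59, 37, 21 are pairwise coprime, so by the CRT there is a unique solution mod 59·37·21 = 45843.
Solve by successive substitution. Start with x ≡ 25 (mod 59).
  Combine with x ≡ 16 (mod 37): write x = 25 + 59·t and require 25 + 59·t ≡ 16 (mod 37), i.e. 59·t ≡ 16 − 25 ≡ 28 (mod 37). Since 59^(−1) ≡ 32 (mod 37) (59 ≡ 22 (mod 37)), t ≡ 32·28 ≡ 8 (mod 37). So x ≡ 25 + 59·8 = 497 (mod 2183).
  Combine with x ≡ 5 (mod 21): write x = 497 + 2183·t and require 497 + 2183·t ≡ 5 (mod 21), i.e. 2183·t ≡ 5 − 497 ≡ 12 (mod 21). Since 2183^(−1) ≡ 20 (mod 21) (2183 ≡ 20 (mod 21)), t ≡ 20·12 ≡ 9 (mod 21). So x ≡ 497 + 2183·9 = 20144 (mod 45843).
Unique solution in [0, 45843): x = 20144.

Final answer: x ≡ 20144 (mod 45843); the representative in [0, 45843) is 20144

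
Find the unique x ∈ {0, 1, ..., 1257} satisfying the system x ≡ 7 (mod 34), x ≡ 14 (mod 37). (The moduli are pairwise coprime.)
The moduli 34, 37 are pairwise coprime, so by the CRT there is a unique solution mod 34·37 = 1258.
Solve by successive substitution. Start with x ≡ 7 (mod 34).
  Combine with x ≡ 14 (mod 37): write x = 7 + 34·t and require 7 + 34·t ≡ 14 (mod 37), i.e. 34·t ≡ 14 − 7 ≡ 7 (mod 37). Since 34^(−1) ≡ 12 (mod 37), t ≡ 12·7 ≡ 10 (mod 37). So x ≡ 7 + 34·10 = 347 (mod 1258).
Unique solution in [0, 1258): x = 347.

Final answer: x ≡ 347 (mod 1258); the representative in [0, 1258) is 347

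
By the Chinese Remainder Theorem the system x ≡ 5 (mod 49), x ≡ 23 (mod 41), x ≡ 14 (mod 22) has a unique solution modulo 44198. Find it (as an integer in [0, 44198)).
The moduli 49, 41, 22 are pairwise coprime, so by the CRT there is a unique solution mod 49·41·22 = 44198.
Solve by successive substitution. Start with x ≡ 5 (mod 49).
  Combine with x ≡ 23 (mod 41): write x = 5 + 49·t and require 5 + 49·t ≡ 23 (mod 41), i.e. 49·t ≡ 23 − 5 ≡ 18 (mod 41). Since 49^(−1) ≡ 36 (mod 41) (49 ≡ 8 (mod 41)), t ≡ 36·18 ≡ 33 (mod 41). So x ≡ 5 + 49·33 = 1622 (mod 2009).
  Combine with x ≡ 14 (mod 22): write x = 1622 + 2009·t and require 1622 + 2009·t ≡ 14 (mod 22), i.e. 2009·t ≡ 14 − 1622 ≡ 20 (mod 22). Since 2009^(−1) ≡ 19 (mod 22) (2009 ≡ 7 (mod 22)), t ≡ 19·20 ≡ 6 (mod 22). So x ≡ 1622 + 2009·6 = 13676 (mod 44198).
Unique solution in [0, 44198): x = 13676.

Final answer: x ≡ 13676 (mod 44198); the representative in [0, 44198) is 13676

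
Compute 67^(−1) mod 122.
67^(−1) ≡ 51 (mod 122)

Apply the extended Euclidean algorithm to (122, 67), tracking rows (r, s, t) with s·122 + t·67 = r. Each division r_prev = q·r_cur + r_new produces the new row as (previous row) − q·(current row):
  row A: (122, 1, 0)   [1·122 + 0·67 = 122]
  row B: (67, 0, 1)   [0·122 + 1·67 = 67]
  122 = 1·67 + 55   → row C = row A − 1·row B = (55, 1, −1)   [check: 1·122 − 1·67 = 55]
  67 = 1·55 + 12   → row D = row B − 1·row C = (12, −1, 2)   [check: −1·122 + 2·67 = 12]
  55 = 4·12 + 7   → row E = row C − 4·row D = (7, 5, −9)   [check: 5·122 − 9·67 = 7]
  12 = 1·7 + 5   → row F = row D − 1·row E = (5, −6, 11)   [check: −6·122 + 11·67 = 5]
  7 = 1·5 + 2   → row G = row E − 1·row F = (2, 11, −20)   [check: 11·122 − 20·67 = 2]
  5 = 2·2 + 1   → row H = row F − 2·row G = (1, −28, 51)   [check: −28·122 + 51·67 = 1]
  2 = 2·1 + 0   → remainder 0, stop. gcd = 1 (last nonzero row H).
The gcd is 1, so 67 is invertible mod 122. The last nonzero row gives −28·122 + 51·67 = 1, so t = 51. So 67^(−1) ≡ 51 (mod 122). Verify: 67 · 51 = 3417 ≡ 1 (mod 122). ✓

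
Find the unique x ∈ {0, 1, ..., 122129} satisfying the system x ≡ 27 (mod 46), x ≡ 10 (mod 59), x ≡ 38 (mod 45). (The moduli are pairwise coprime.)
x ≡ 77123 (mod 122130); the representative in [0, 122130) is 77123

The moduli 46, 59, 45 are pairwise coprime, so by the CRT there is a unique solution mod 46·59·45 = 122130.
Solve by successive substitution. Start with x ≡ 27 (mod 46).
  Combine with x ≡ 10 (mod 59): write x = 27 + 46·t and require 27 + 46·t ≡ 10 (mod 59), i.e. 46·t ≡ 10 − 27 ≡ 42 (mod 59). Since 46^(−1) ≡ 9 (mod 59), t ≡ 9·42 ≡ 24 (mod 59). So x ≡ 27 + 46·24 = 1131 (mod 2714).
  Combine with x ≡ 38 (mod 45): write x = 1131 + 2714·t and require 1131 + 2714·t ≡ 38 (mod 45), i.e. 2714·t ≡ 38 − 1131 ≡ 32 (mod 45). Since 2714^(−1) ≡ 29 (mod 45) (2714 ≡ 14 (mod 45)), t ≡ 29·32 ≡ 28 (mod 45). So x ≡ 1131 + 2714·28 = 77123 (mod 122130).
Unique solution in [0, 122130): x = 77123.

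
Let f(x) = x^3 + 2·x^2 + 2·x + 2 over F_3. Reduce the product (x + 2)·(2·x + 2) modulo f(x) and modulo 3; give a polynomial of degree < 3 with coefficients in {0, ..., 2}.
a · b ≡ 2·x^2 + 1 (mod f(x))

Multiply as integer polynomials: a · b = 2·x^2 + 6·x + 4. Reducing coefficients mod 3: a · b ≡ 2·x^2 + 1. This already has degree < 3, so no reduction by f is needed. Hence a · b ≡ 2·x^2 + 1 in F_3[x]/(f).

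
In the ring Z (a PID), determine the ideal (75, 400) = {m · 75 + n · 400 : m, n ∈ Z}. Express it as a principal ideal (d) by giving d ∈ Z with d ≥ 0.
(75, 400) = (25); d = 25

In the PID Z, (a, b) is generated by gcd(a, b). Compute gcd(400, 75) with the extended Euclidean algorithm, tracking rows (r, s, t) with s·400 + t·75 = r:
  row A: (400, 1, 0)   [1·400 + 0·75 = 400]
  row B: (75, 0, 1)   [0·400 + 1·75 = 75]
  400 = 5·75 + 25   → row C = row A − 5·row B = (25, 1, −5)   [check: 1·400 − 5·75 = 25]
  75 = 3·25 + 0   → remainder 0, stop. gcd = 25 (last nonzero row C).
So gcd(75, 400) = 25, with Bézout identity 1·400 − 5·75 = 25. Containment (⊇): the Bézout identity exhibits 25 as an element of (75, 400), giving (25) ⊆ (75, 400). Containment (⊆): since 25 | 75 and 25 | 400 (75 = 25·3, 400 = 25·16), every Z-linear combination of 75 and 400 is divisible by 25, so (75, 400) ⊆ (25). Therefore (75, 400) = (25), d = 25.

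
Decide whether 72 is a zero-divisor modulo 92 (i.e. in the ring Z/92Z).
YES

gcd(72, 92) = 4 > 1, so 72 is not a unit in Z/92Z. In Z/nZ every nonzero non-unit is a zero-divisor: explicitly, take b = 92/gcd = 23 ≠ 0 (mod 92); then 72·23 = 1656 = 18·92, i.e. 72·23 ≡ 0 (mod 92). So 72 is a zero-divisor.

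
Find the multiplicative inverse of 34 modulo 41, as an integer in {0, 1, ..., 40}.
34^(−1) ≡ 35 (mod 41)

Apply the extended Euclidean algorithm to (41, 34), tracking rows (r, s, t) with s·41 + t·34 = r. Each division r_prev = q·r_cur + r_new produces the new row as (previous row) − q·(current row):
  row A: (41, 1, 0)   [1·41 + 0·34 = 41]
  row B: (34, 0, 1)   [0·41 + 1·34 = 34]
  41 = 1·34 + 7   → row C = row A − 1·row B = (7, 1, −1)   [check: 1·41 − 1·34 = 7]
  34 = 4·7 + 6   → row D = row B − 4·row C = (6, −4, 5)   [check: −4·41 + 5·34 = 6]
  7 = 1·6 + 1   → row E = row C − 1·row D = (1, 5, −6)   [check: 5·41 − 6·34 = 1]
  6 = 6·1 + 0   → remainder 0, stop. gcd = 1 (last nonzero row E).
The gcd is 1, so 34 is invertible mod 41. The last nonzero row gives 5·41 − 6·34 = 1, so t = −6. So 34^(−1) ≡ −6 ≡ 35 (mod 41). Verify: 34 · 35 = 1190 ≡ 1 (mod 41). ✓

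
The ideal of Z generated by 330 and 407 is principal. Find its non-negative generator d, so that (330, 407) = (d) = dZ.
(330, 407) = (11); d = 11

In the PID Z, (a, b) is generated by gcd(a, b). Compute gcd(407, 330) with the extended Euclidean algorithm, tracking rows (r, s, t) with s·407 + t·330 = r:
  row A: (407, 1, 0)   [1·407 + 0·330 = 407]
  row B: (330, 0, 1)   [0·407 + 1·330 = 330]
  407 = 1·330 + 77   → row C = row A − 1·row B = (77, 1, −1)   [check: 1·407 − 1·330 = 77]
  330 = 4·77 + 22   → row D = row B − 4·row C = (22, −4, 5)   [check: −4·407 + 5·330 = 22]
  77 = 3·22 + 11   → row E = row C − 3·row D = (11, 13, −16)   [check: 13·407 − 16·330 = 11]
  22 = 2·11 + 0   → remainder 0, stop. gcd = 11 (last nonzero row E).
So gcd(330, 407) = 11, with Bézout identity 13·407 − 16·330 = 11. Containment (⊇): the Bézout identity exhibits 11 as an element of (330, 407), giving (11) ⊆ (330, 407). Containment (⊆): since 11 | 330 and 11 | 407 (330 = 11·30, 407 = 11·37), every Z-linear combination of 330 and 407 is divisible by 11, so (330, 407) ⊆ (11). Therefore (330, 407) = (11), d = 11.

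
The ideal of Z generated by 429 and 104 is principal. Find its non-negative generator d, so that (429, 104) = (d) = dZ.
(429, 104) = (13); d = 13

In the PID Z, (a, b) is generated by gcd(a, b). Compute gcd(429, 104) with the extended Euclidean algorithm, tracking rows (r, s, t) with s·429 + t·104 = r:
  row A: (429, 1, 0)   [1·429 + 0·104 = 429]
  row B: (104, 0, 1)   [0·429 + 1·104 = 104]
  429 = 4·104 + 13   → row C = row A − 4·row B = (13, 1, −4)   [check: 1·429 − 4·104 = 13]
  104 = 8·13 + 0   → remainder 0, stop. gcd = 13 (last nonzero row C).
So gcd(429, 104) = 13, with Bézout identity 1·429 − 4·104 = 13. Containment (⊇): the Bézout identity exhibits 13 as an element of (429, 104), giving (13) ⊆ (429, 104). Containment (⊆): since 13 | 429 and 13 | 104 (429 = 13·33, 104 = 13·8), every Z-linear combination of 429 and 104 is divisible by 13, so (429, 104) ⊆ (13). Therefore (429, 104) = (13), d = 13.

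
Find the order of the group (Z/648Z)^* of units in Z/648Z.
|(Z/648Z)^*| = 216

(Z/648Z)^* consists of the classes a with gcd(a, 648) = 1, so its order is φ(648). φ is multiplicative, with φ(p^e) = p^e − p^(e−1). Factorise 648 = 2^3 · 3^4. Then
  φ(648) = (2^3 − 2^2) · (3^4 − 3^3) = 4 · 54 = 216.
Thus |(Z/648Z)^*| = 216.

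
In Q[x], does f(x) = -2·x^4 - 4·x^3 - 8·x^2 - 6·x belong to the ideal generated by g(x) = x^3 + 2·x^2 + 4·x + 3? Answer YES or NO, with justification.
YES

In Q[x] the ideal (g) consists of all multiples of g, so f ∈ (g) iff g | f, i.e. iff the remainder of f on division by g is 0. Divide f by g (g is monic, so eliminate the leading term of the running remainder at each step):
  leading term -2·x^4: subtract (-2·x)·g(x) = -2·x^4 - 4·x^3 - 8·x^2 - 6·x, leaving 0
The remainder is 0, so f(x) = g(x) · h(x) with h(x) = -2·x. Hence g | f, i.e. f ∈ (g).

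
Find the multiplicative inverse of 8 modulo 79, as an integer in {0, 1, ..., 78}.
Apply the extended Euclidean algorithm to (79, 8), tracking rows (r, s, t) with s·79 + t·8 = r. Each division r_prev = q·r_cur + r_new produces the new row as (previous row) − q·(current row):
  row A: (79, 1, 0)   [1·79 + 0·8 = 79]
  row B: (8, 0, 1)   [0·79 + 1·8 = 8]
  79 = 9·8 + 7   → row C = row A − 9·row B = (7, 1, −9)   [check: 1·79 − 9·8 = 7]
  8 = 1·7 + 1   → row D = row B − 1·row C = (1, −1, 10)   [check: −1·79 + 10·8 = 1]
  7 = 7·1 + 0   → remainder 0, stop. gcd = 1 (last nonzero row D).
The gcd is 1, so 8 is invertible mod 79. The last nonzero row gives −1·79 + 10·8 = 1, so t = 10. So 8^(−1) ≡ 10 (mod 79). Verify: 8 · 10 = 80 ≡ 1 (mod 79). ✓

Final answer: 8^(−1) ≡ 10 (mod 79)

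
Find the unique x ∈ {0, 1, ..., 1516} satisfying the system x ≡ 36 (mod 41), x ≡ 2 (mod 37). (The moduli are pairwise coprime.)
The moduli 41, 37 are pairwise coprime, so by the CRT there is a unique solution mod 41·37 = 1517.
Solve by successive substitution. Start with x ≡ 36 (mod 41).
  Combine with x ≡ 2 (mod 37): write x = 36 + 41·t and require 36 + 41·t ≡ 2 (mod 37), i.e. 41·t ≡ 2 − 36 ≡ 3 (mod 37). Since 41^(−1) ≡ 28 (mod 37) (41 ≡ 4 (mod 37)), t ≡ 28·3 ≡ 10 (mod 37). So x ≡ 36 + 41·10 = 446 (mod 1517).
Unique solution in [0, 1517): x = 446.

Final answer: x ≡ 446 (mod 1517); the representative in [0, 1517) is 446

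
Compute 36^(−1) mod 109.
Apply the extended Euclidean algorithm to (109, 36), tracking rows (r, s, t) with s·109 + t·36 = r. Each division r_prev = q·r_cur + r_new produces the new row as (previous row) − q·(current row):
  row A: (109, 1, 0)   [1·109 + 0·36 = 109]
  row B: (36, 0, 1)   [0·109 + 1·36 = 36]
  109 = 3·36 + 1   → row C = row A − 3·row B = (1, 1, −3)   [check: 1·109 − 3·36 = 1]
  36 = 36·1 + 0   → remainder 0, stop. gcd = 1 (last nonzero row C).
The gcd is 1, so 36 is invertible mod 109. The last nonzero row gives 1·109 − 3·36 = 1, so t = −3. So 36^(−1) ≡ −3 ≡ 106 (mod 109). Verify: 36 · 106 = 3816 ≡ 1 (mod 109). ✓

Final answer: 36^(−1) ≡ 106 (mod 109)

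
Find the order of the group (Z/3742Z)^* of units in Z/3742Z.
(Z/3742Z)^* consists of the classes a with gcd(a, 3742) = 1, so its order is φ(3742). φ is multiplicative, with φ(p^e) = p^e − p^(e−1). Factorise 3742 = 2 · 1871. Then
  φ(3742) = (2 − 1) · (1871 − 1) = 1 · 1870 = 1870.
Thus |(Z/3742Z)^*| = 1870.

Final answer: |(Z/3742Z)^*| = 1870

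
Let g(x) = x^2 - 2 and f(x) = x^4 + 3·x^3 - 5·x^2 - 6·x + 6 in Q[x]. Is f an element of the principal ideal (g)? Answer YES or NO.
In Q[x] the ideal (g) consists of all multiples of g, so f ∈ (g) iff g | f, i.e. iff the remainder of f on division by g is 0. Divide f by g (g is monic, so eliminate the leading term of the running remainder at each step):
  leading term x^4: subtract (x^2)·g(x) = x^4 - 2·x^2, leaving 3·x^3 - 3·x^2 - 6·x + 6
  leading term 3·x^3: subtract (3·x)·g(x) = 3·x^3 - 6·x, leaving 6 - 3·x^2
  leading term -3·x^2: subtract (-3)·g(x) = 6 - 3·x^2, leaving 0
The remainder is 0, so f(x) = g(x) · h(x) with h(x) = x^2 + 3·x - 3. Hence g | f, i.e. f ∈ (g).

Final answer: YES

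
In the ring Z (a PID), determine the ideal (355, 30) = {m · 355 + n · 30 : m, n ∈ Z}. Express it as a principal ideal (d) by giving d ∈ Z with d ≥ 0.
In the PID Z, (a, b) is generated by gcd(a, b). Compute gcd(355, 30) with the extended Euclidean algorithm, tracking rows (r, s, t) with s·355 + t·30 = r:
  row A: (355, 1, 0)   [1·355 + 0·30 = 355]
  row B: (30, 0, 1)   [0·355 + 1·30 = 30]
  355 = 11·30 + 25   → row C = row A − 11·row B = (25, 1, −11)   [check: 1·355 − 11·30 = 25]
  30 = 1·25 + 5   → row D = row B − 1·row C = (5, −1, 12)   [check: −1·355 + 12·30 = 5]
  25 = 5·5 + 0   → remainder 0, stop. gcd = 5 (last nonzero row D).
So gcd(355, 30) = 5, with Bézout identity −1·355 + 12·30 = 5. Containment (⊇): the Bézout identity exhibits 5 as an element of (355, 30), giving (5) ⊆ (355, 30). Containment (⊆): since 5 | 355 and 5 | 30 (355 = 5·71, 30 = 5·6), every Z-linear combination of 355 and 30 is divisible by 5, so (355, 30) ⊆ (5). Therefore (355, 30) = (5), d = 5.

Final answer: (355, 30) = (5); d = 5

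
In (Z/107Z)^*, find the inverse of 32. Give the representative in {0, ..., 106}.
Apply the extended Euclidean algorithm to (107, 32), tracking rows (r, s, t) with s·107 + t·32 = r. Each division r_prev = q·r_cur + r_new produces the new row as (previous row) − q·(current row):
  row A: (107, 1, 0)   [1·107 + 0·32 = 107]
  row B: (32, 0, 1)   [0·107 + 1·32 = 32]
  107 = 3·32 + 11   → row C = row A − 3·row B = (11, 1, −3)   [check: 1·107 − 3·32 = 11]
  32 = 2·11 + 10   → row D = row B − 2·row C = (10, −2, 7)   [check: −2·107 + 7·32 = 10]
  11 = 1·10 + 1   → row E = row C − 1·row D = (1, 3, −10)   [check: 3·107 − 10·32 = 1]
  10 = 10·1 + 0   → remainder 0, stop. gcd = 1 (last nonzero row E).
The gcd is 1, so 32 is invertible mod 107. The last nonzero row gives 3·107 − 10·32 = 1, so t = −10. So 32^(−1) ≡ −10 ≡ 97 (mod 107). Verify: 32 · 97 = 3104 ≡ 1 (mod 107). ✓

Final answer: 32^(−1) ≡ 97 (mod 107)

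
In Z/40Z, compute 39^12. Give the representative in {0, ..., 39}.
1

Use repeated squaring. Binary(12) = 1100. Walk through the bits of the exponent 12 left-to-right: at each bit after the leading one, square the running value, then multiply by 39 if the bit is 1 (always reducing mod 40):
  bit 1 = 1 (leading): start with 39.
  bit 2 = 1: square 39^2 = 1521 ≡ 1; bit is 1, so multiply 1·39 = 39 (mod 40).
  bit 3 = 0: square 39^2 = 1521 ≡ 1 (mod 40).
  bit 4 = 0: square 1^2 = 1 (mod 40).
Final value: 39^12 ≡ 1 (mod 40).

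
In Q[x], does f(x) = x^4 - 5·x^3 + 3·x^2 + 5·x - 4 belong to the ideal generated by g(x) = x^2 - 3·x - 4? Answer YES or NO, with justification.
In Q[x] the ideal (g) consists of all multiples of g, so f ∈ (g) iff g | f, i.e. iff the remainder of f on division by g is 0. Divide f by g (g is monic, so eliminate the leading term of the running remainder at each step):
  leading term x^4: subtract (x^2)·g(x) = x^4 - 3·x^3 - 4·x^2, leaving -2·x^3 + 7·x^2 + 5·x - 4
  leading term -2·x^3: subtract (-2·x)·g(x) = -2·x^3 + 6·x^2 + 8·x, leaving x^2 - 3·x - 4
  leading term x^2: subtract (1)·g(x) = x^2 - 3·x - 4, leaving 0
The remainder is 0, so f(x) = g(x) · h(x) with h(x) = x^2 - 2·x + 1. Hence g | f, i.e. f ∈ (g).

Final answer: YES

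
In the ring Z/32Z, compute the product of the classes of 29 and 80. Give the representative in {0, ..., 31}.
Reduce the factors first: 80 ≡ 16 (mod 32), so 29 · 80 ≡ 29 · 16 (mod 32). 29 · 16 = 464. Dividing by 32: 464 = 14·32 + 16. So (29 · 80) mod 32 = 16.

Final answer: 16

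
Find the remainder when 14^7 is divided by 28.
0

Use repeated squaring. Binary(7) = 111. Walk through the bits of the exponent 7 left-to-right: at each bit after the leading one, square the running value, then multiply by 14 if the bit is 1 (always reducing mod 28):
  bit 1 = 1 (leading): start with 14.
  bit 2 = 1: square 14^2 = 196 ≡ 0; bit is 1, so multiply 0·14 = 0 (mod 28).
  bit 3 = 1: square 0^2 = 0; bit is 1, so multiply 0·14 = 0 (mod 28).
Final value: 14^7 ≡ 0 (mod 28).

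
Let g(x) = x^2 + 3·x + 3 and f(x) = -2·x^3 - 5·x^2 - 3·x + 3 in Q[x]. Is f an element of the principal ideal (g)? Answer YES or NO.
In Q[x] the ideal (g) consists of all multiples of g, so f ∈ (g) iff g | f, i.e. iff the remainder of f on division by g is 0. Divide f by g (g is monic, so eliminate the leading term of the running remainder at each step):
  leading term -2·x^3: subtract (-2·x)·g(x) = -2·x^3 - 6·x^2 - 6·x, leaving x^2 + 3·x + 3
  leading term x^2: subtract (1)·g(x) = x^2 + 3·x + 3, leaving 0
The remainder is 0, so f(x) = g(x) · h(x) with h(x) = 1 - 2·x. Hence g | f, i.e. f ∈ (g).

Final answer: YES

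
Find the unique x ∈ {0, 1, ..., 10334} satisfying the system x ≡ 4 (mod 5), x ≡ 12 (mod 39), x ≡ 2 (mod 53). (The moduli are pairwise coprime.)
The moduli 5, 39, 53 are pairwise coprime, so by the CRT there is a unique solution mod 5·39·53 = 10335.
Solve by successive substitution. Start with x ≡ 4 (mod 5).
  Combine with x ≡ 12 (mod 39): write x = 4 + 5·t and require 4 + 5·t ≡ 12 (mod 39), i.e. 5·t ≡ 12 − 4 ≡ 8 (mod 39). Since 5^(−1) ≡ 8 (mod 39), t ≡ 8·8 ≡ 25 (mod 39). So x ≡ 4 + 5·25 = 129 (mod 195).
  Combine with x ≡ 2 (mod 53): write x = 129 + 195·t and require 129 + 195·t ≡ 2 (mod 53), i.e. 195·t ≡ 2 − 129 ≡ 32 (mod 53). Since 195^(−1) ≡ 28 (mod 53) (195 ≡ 36 (mod 53)), t ≡ 28·32 ≡ 48 (mod 53). So x ≡ 129 + 195·48 = 9489 (mod 10335).
Unique solution in [0, 10335): x = 9489.

Final answer: x ≡ 9489 (mod 10335); the representative in [0, 10335) is 9489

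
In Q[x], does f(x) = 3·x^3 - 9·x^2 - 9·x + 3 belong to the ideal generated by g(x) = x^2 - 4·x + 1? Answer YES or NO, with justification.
YES

In Q[x] the ideal (g) consists of all multiples of g, so f ∈ (g) iff g | f, i.e. iff the remainder of f on division by g is 0. Divide f by g (g is monic, so eliminate the leading term of the running remainder at each step):
  leading term 3·x^3: subtract (3·x)·g(x) = 3·x^3 - 12·x^2 + 3·x, leaving 3·x^2 - 12·x + 3
  leading term 3·x^2: subtract (3)·g(x) = 3·x^2 - 12·x + 3, leaving 0
The remainder is 0, so f(x) = g(x) · h(x) with h(x) = 3·x + 3. Hence g | f, i.e. f ∈ (g).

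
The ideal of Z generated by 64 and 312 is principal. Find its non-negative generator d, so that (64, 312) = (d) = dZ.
(64, 312) = (8); d = 8

In the PID Z, (a, b) is generated by gcd(a, b). Compute gcd(312, 64) with the extended Euclidean algorithm, tracking rows (r, s, t) with s·312 + t·64 = r:
  row A: (312, 1, 0)   [1·312 + 0·64 = 312]
  row B: (64, 0, 1)   [0·312 + 1·64 = 64]
  312 = 4·64 + 56   → row C = row A − 4·row B = (56, 1, −4)   [check: 1·312 − 4·64 = 56]
  64 = 1·56 + 8   → row D = row B − 1·row C = (8, −1, 5)   [check: −1·312 + 5·64 = 8]
  56 = 7·8 + 0   → remainder 0, stop. gcd = 8 (last nonzero row D).
So gcd(64, 312) = 8, with Bézout identity −1·312 + 5·64 = 8. Containment (⊇): the Bézout identity exhibits 8 as an element of (64, 312), giving (8) ⊆ (64, 312). Containment (⊆): since 8 | 64 and 8 | 312 (64 = 8·8, 312 = 8·39), every Z-linear combination of 64 and 312 is divisible by 8, so (64, 312) ⊆ (8). Therefore (64, 312) = (8), d = 8.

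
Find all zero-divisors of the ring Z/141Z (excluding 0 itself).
nonzero zero-divisors of Z/141Z = {3, 6, 9, 12, 15, 18, 21, 24, 27, 30, 33, 36, 39, 42, 45, 47, 48, 51, 54, 57, 60, 63, 66, 69, 72, 75, 78, 81, 84, 87, 90, 93, 94, 96, 99, 102, 105, 108, 111, 114, 117, 120, 123, 126, 129, 132, 135, 138}

An element a ∈ Z/141Z (with a ≠ 0) is a zero-divisor iff gcd(a, 141) > 1 (because a is a unit precisely when gcd(a, n) = 1, and in Z/nZ every nonzero, non-unit element is a zero-divisor). Scan a = 1, ..., 140 and keep those with gcd(a, 141) > 1:
  gcd(3, 141) = 3, gcd(6, 141) = 3, gcd(9, 141) = 3, gcd(12, 141) = 3, gcd(15, 141) = 3, gcd(18, 141) = 3, gcd(21, 141) = 3, gcd(24, 141) = 3, gcd(27, 141) = 3, gcd(30, 141) = 3, gcd(33, 141) = 3, gcd(36, 141) = 3, gcd(39, 141) = 3, gcd(42, 141) = 3, gcd(45, 141) = 3, gcd(47, 141) = 47, gcd(48, 141) = 3, gcd(51, 141) = 3, gcd(54, 141) = 3, gcd(57, 141) = 3, gcd(60, 141) = 3, gcd(63, 141) = 3, gcd(66, 141) = 3, gcd(69, 141) = 3, gcd(72, 141) = 3, gcd(75, 141) = 3, gcd(78, 141) = 3, gcd(81, 141) = 3, gcd(84, 141) = 3, gcd(87, 141) = 3, gcd(90, 141) = 3, gcd(93, 141) = 3, gcd(94, 141) = 47, gcd(96, 141) = 3, gcd(99, 141) = 3, gcd(102, 141) = 3, gcd(105, 141) = 3, gcd(108, 141) = 3, gcd(111, 141) = 3, gcd(114, 141) = 3, gcd(117, 141) = 3, gcd(120, 141) = 3, gcd(123, 141) = 3, gcd(126, 141) = 3, gcd(129, 141) = 3, gcd(132, 141) = 3, gcd(135, 141) = 3, gcd(138, 141) = 3.
All other a ∈ {1, ..., 140} have gcd(a, 141) = 1 and are units. So the nonzero zero-divisors are exactly the 48 values of a appearing in this scan.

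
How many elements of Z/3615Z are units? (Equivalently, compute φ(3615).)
Z/3615Z has φ(3615) = 1920 units

An element a ∈ Z/3615Z is a unit iff gcd(a, 3615) = 1, so the number of units is φ(3615). φ is multiplicative, with φ(p^e) = p^e − p^(e−1). Factorise 3615 = 3 · 5 · 241. Then
  φ(3615) = (3 − 1) · (5 − 1) · (241 − 1) = 2 · 4 · 240 = 1920.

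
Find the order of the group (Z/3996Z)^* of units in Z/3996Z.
|(Z/3996Z)^*| = 1296

(Z/3996Z)^* consists of the classes a with gcd(a, 3996) = 1, so its order is φ(3996). φ is multiplicative, with φ(p^e) = p^e − p^(e−1). Factorise 3996 = 2^2 · 3^3 · 37. Then
  φ(3996) = (2^2 − 2^1) · (3^3 − 3^2) · (37 − 1) = 2 · 18 · 36 = 1296.
Thus |(Z/3996Z)^*| = 1296.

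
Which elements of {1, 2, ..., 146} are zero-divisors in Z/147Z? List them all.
nonzero zero-divisors of Z/147Z = {3, 6, 7, 9, 12, 14, 15, 18, 21, 24, 27, 28, 30, 33, 35, 36, 39, 42, 45, 48, 49, 51, 54, 56, 57, 60, 63, 66, 69, 70, 72, 75, 77, 78, 81, 84, 87, 90, 91, 93, 96, 98, 99, 102, 105, 108, 111, 112, 114, 117, 119, 120, 123, 126, 129, 132, 133, 135, 138, 140, 141, 144}

An element a ∈ Z/147Z (with a ≠ 0) is a zero-divisor iff gcd(a, 147) > 1 (because a is a unit precisely when gcd(a, n) = 1, and in Z/nZ every nonzero, non-unit element is a zero-divisor). Scan a = 1, ..., 146 and keep those with gcd(a, 147) > 1:
  gcd(3, 147) = 3, gcd(6, 147) = 3, gcd(7, 147) = 7, gcd(9, 147) = 3, gcd(12, 147) = 3, gcd(14, 147) = 7, gcd(15, 147) = 3, gcd(18, 147) = 3, gcd(21, 147) = 21, gcd(24, 147) = 3, gcd(27, 147) = 3, gcd(28, 147) = 7, gcd(30, 147) = 3, gcd(33, 147) = 3, gcd(35, 147) = 7, gcd(36, 147) = 3, gcd(39, 147) = 3, gcd(42, 147) = 21, gcd(45, 147) = 3, gcd(48, 147) = 3, gcd(49, 147) = 49, gcd(51, 147) = 3, gcd(54, 147) = 3, gcd(56, 147) = 7, gcd(57, 147) = 3, gcd(60, 147) = 3, gcd(63, 147) = 21, gcd(66, 147) = 3, gcd(69, 147) = 3, gcd(70, 147) = 7, gcd(72, 147) = 3, gcd(75, 147) = 3, gcd(77, 147) = 7, gcd(78, 147) = 3, gcd(81, 147) = 3, gcd(84, 147) = 21, gcd(87, 147) = 3, gcd(90, 147) = 3, gcd(91, 147) = 7, gcd(93, 147) = 3, gcd(96, 147) = 3, gcd(98, 147) = 49, gcd(99, 147) = 3, gcd(102, 147) = 3, gcd(105, 147) = 21, gcd(108, 147) = 3, gcd(111, 147) = 3, gcd(112, 147) = 7, gcd(114, 147) = 3, gcd(117, 147) = 3, gcd(119, 147) = 7, gcd(120, 147) = 3, gcd(123, 147) = 3, gcd(126, 147) = 21, gcd(129, 147) = 3, gcd(132, 147) = 3, gcd(133, 147) = 7, gcd(135, 147) = 3, gcd(138, 147) = 3, gcd(140, 147) = 7, gcd(141, 147) = 3, gcd(144, 147) = 3.
All other a ∈ {1, ..., 146} have gcd(a, 147) = 1 and are units. So the nonzero zero-divisors are exactly the 62 values of a appearing in this scan.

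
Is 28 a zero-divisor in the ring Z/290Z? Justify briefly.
gcd(28, 290) = 2 > 1, so 28 is not a unit in Z/290Z. In Z/nZ every nonzero non-unit is a zero-divisor: explicitly, take b = 290/gcd = 145 ≠ 0 (mod 290); then 28·145 = 4060 = 14·290, i.e. 28·145 ≡ 0 (mod 290). So 28 is a zero-divisor.

Final answer: YES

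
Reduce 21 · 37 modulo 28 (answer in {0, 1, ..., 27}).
Reduce the factors first: 37 ≡ 9 (mod 28), so 21 · 37 ≡ 21 · 9 (mod 28). 21 · 9 = 189. Dividing by 28: 189 = 6·28 + 21. So (21 · 37) mod 28 = 21.

Final answer: 21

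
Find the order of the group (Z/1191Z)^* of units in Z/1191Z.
(Z/1191Z)^* consists of the classes a with gcd(a, 1191) = 1, so its order is φ(1191). φ is multiplicative, with φ(p^e) = p^e − p^(e−1). Factorise 1191 = 3 · 397. Then
  φ(1191) = (3 − 1) · (397 − 1) = 2 · 396 = 792.
Thus |(Z/1191Z)^*| = 792.

Final answer: |(Z/1191Z)^*| = 792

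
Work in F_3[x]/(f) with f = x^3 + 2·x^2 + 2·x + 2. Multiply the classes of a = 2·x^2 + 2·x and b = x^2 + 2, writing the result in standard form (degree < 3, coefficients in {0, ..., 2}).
a · b ≡ x^2 + x + 1 (mod f(x))

Multiply as integer polynomials: a · b = 2·x^4 + 2·x^3 + 4·x^2 + 4·x. Reducing coefficients mod 3: a · b ≡ 2·x^4 + 2·x^3 + x^2 + x. Now divide by f(x) = x^3 + 2·x^2 + 2·x + 2 in F_3[x], eliminating the leading term at each step:
  leading term 2·x^4: subtract (2·x)·f(x) = 2·x^4 + x^3 + x^2 + x, leaving x^3 (coefficients mod 3)
  leading term x^3: subtract (1)·f(x) = x^3 + 2·x^2 + 2·x + 2, leaving x^2 + x + 1 (coefficients mod 3)
The degree is now < 3, so this is the remainder. Hence a · b ≡ x^2 + x + 1 in F_3[x]/(f).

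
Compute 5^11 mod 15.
5

Use repeated squaring. Binary(11) = 1011. Walk through the bits of the exponent 11 left-to-right: at each bit after the leading one, square the running value, then multiply by 5 if the bit is 1 (always reducing mod 15):
  bit 1 = 1 (leading): start with 5.
  bit 2 = 0: square 5^2 = 25 ≡ 10 (mod 15).
  bit 3 = 1: square 10^2 = 100 ≡ 10; bit is 1, so multiply 10·5 = 50 ≡ 5 (mod 15).
  bit 4 = 1: square 5^2 = 25 ≡ 10; bit is 1, so multiply 10·5 = 50 ≡ 5 (mod 15).
Final value: 5^11 ≡ 5 (mod 15).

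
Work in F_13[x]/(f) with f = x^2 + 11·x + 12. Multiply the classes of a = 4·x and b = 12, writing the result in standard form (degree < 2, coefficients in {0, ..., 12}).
a · b ≡ 9·x (mod f(x))

Multiply as integer polynomials: a · b = 48·x. Reducing coefficients mod 13: a · b ≡ 9·x. This already has degree < 2, so no reduction by f is needed. Hence a · b ≡ 9·x in F_13[x]/(f).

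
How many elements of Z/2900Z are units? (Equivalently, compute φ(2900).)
Z/2900Z has φ(2900) = 1120 units

An element a ∈ Z/2900Z is a unit iff gcd(a, 2900) = 1, so the number of units is φ(2900). φ is multiplicative, with φ(p^e) = p^e − p^(e−1). Factorise 2900 = 2^2 · 5^2 · 29. Then
  φ(2900) = (2^2 − 2^1) · (5^2 − 5^1) · (29 − 1) = 2 · 20 · 28 = 1120.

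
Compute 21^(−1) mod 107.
21^(−1) ≡ 51 (mod 107)

Apply the extended Euclidean algorithm to (107, 21), tracking rows (r, s, t) with s·107 + t·21 = r. Each division r_prev = q·r_cur + r_new produces the new row as (previous row) − q·(current row):
  row A: (107, 1, 0)   [1·107 + 0·21 = 107]
  row B: (21, 0, 1)   [0·107 + 1·21 = 21]
  107 = 5·21 + 2   → row C = row A − 5·row B = (2, 1, −5)   [check: 1·107 − 5·21 = 2]
  21 = 10·2 + 1   → row D = row B − 10·row C = (1, −10, 51)   [check: −10·107 + 51·21 = 1]
  2 = 2·1 + 0   → remainder 0, stop. gcd = 1 (last nonzero row D).
The gcd is 1, so 21 is invertible mod 107. The last nonzero row gives −10·107 + 51·21 = 1, so t = 51. So 21^(−1) ≡ 51 (mod 107). Verify: 21 · 51 = 1071 ≡ 1 (mod 107). ✓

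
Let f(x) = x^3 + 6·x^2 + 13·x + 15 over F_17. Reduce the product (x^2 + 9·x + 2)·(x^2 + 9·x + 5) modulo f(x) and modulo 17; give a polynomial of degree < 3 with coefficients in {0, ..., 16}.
Multiply as integer polynomials: a · b = x^4 + 18·x^3 + 88·x^2 + 63·x + 10. Reducing coefficients mod 17: a · b ≡ x^4 + x^3 + 3·x^2 + 12·x + 10. Now divide by f(x) = x^3 + 6·x^2 + 13·x + 15 in F_17[x], eliminating the leading term at each step:
  leading term x^4: subtract (x)·f(x) = x^4 + 6·x^3 + 13·x^2 + 15·x, leaving 12·x^3 + 7·x^2 + 14·x + 10 (coefficients mod 17)
  leading term 12·x^3: subtract (12)·f(x) = 12·x^3 + 4·x^2 + 3·x + 10, leaving 3·x^2 + 11·x (coefficients mod 17)
The degree is now < 3, so this is the remainder. Hence a · b ≡ 3·x^2 + 11·x in F_17[x]/(f).

Final answer: a · b ≡ 3·x^2 + 11·x (mod f(x))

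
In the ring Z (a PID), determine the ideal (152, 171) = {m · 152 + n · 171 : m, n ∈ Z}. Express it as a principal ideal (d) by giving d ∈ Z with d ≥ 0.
In the PID Z, (a, b) is generated by gcd(a, b). Compute gcd(171, 152) with the extended Euclidean algorithm, tracking rows (r, s, t) with s·171 + t·152 = r:
  row A: (171, 1, 0)   [1·171 + 0·152 = 171]
  row B: (152, 0, 1)   [0·171 + 1·152 = 152]
  171 = 1·152 + 19   → row C = row A − 1·row B = (19, 1, −1)   [check: 1·171 − 1·152 = 19]
  152 = 8·19 + 0   → remainder 0, stop. gcd = 19 (last nonzero row C).
So gcd(152, 171) = 19, with Bézout identity 1·171 − 1·152 = 19. Containment (⊇): the Bézout identity exhibits 19 as an element of (152, 171), giving (19) ⊆ (152, 171). Containment (⊆): since 19 | 152 and 19 | 171 (152 = 19·8, 171 = 19·9), every Z-linear combination of 152 and 171 is divisible by 19, so (152, 171) ⊆ (19). Therefore (152, 171) = (19), d = 19.

Final answer: (152, 171) = (19); d = 19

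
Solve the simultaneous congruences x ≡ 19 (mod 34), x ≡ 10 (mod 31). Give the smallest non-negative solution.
The moduli 34, 31 are pairwise coprime, so by the CRT there is a unique solution mod 34·31 = 1054.
Solve by successive substitution. Start with x ≡ 19 (mod 34).
  Combine with x ≡ 10 (mod 31): write x = 19 + 34·t and require 19 + 34·t ≡ 10 (mod 31), i.e. 34·t ≡ 10 − 19 ≡ 22 (mod 31). Since 34^(−1) ≡ 21 (mod 31) (34 ≡ 3 (mod 31)), t ≡ 21·22 ≡ 28 (mod 31). So x ≡ 19 + 34·28 = 971 (mod 1054).
Unique solution in [0, 1054): x = 971.

Final answer: x ≡ 971 (mod 1054); the representative in [0, 1054) is 971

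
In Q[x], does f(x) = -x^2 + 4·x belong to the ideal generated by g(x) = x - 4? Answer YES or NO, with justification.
YES

In Q[x] the ideal (g) consists of all multiples of g, so f ∈ (g) iff g | f, i.e. iff the remainder of f on division by g is 0. Divide f by g (g is monic, so eliminate the leading term of the running remainder at each step):
  leading term -x^2: subtract (-x)·g(x) = -x^2 + 4·x, leaving 0
The remainder is 0, so f(x) = g(x) · h(x) with h(x) = -x. Hence g | f, i.e. f ∈ (g).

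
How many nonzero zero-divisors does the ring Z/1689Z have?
Z/1689Z has 564 nonzero zero-divisors

In Z/1689Z each nonzero element is either a unit (gcd with 1689 is 1) or a zero-divisor (gcd > 1). The number of units is φ(1689): factorise 1689 = 3 · 563, so φ(1689) = (3 − 1) · (563 − 1) = 2 · 562 = 1124. The nonzero elements number 1689 − 1 = 1688. Hence the nonzero zero-divisors number 1688 − 1124 = 564.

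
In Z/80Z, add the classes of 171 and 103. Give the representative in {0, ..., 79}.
Reduce the summands first: 171 ≡ 11, 103 ≡ 23 (mod 80), so 171 + 103 ≡ 11 + 23 (mod 80). 11 + 23 = 34; 34 = 0·80 + 34, so (171 + 103) mod 80 = 34.

Final answer: 34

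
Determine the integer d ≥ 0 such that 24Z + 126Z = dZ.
(24, 126) = (6); d = 6

In the PID Z, (a, b) is generated by gcd(a, b). Compute gcd(126, 24) with the extended Euclidean algorithm, tracking rows (r, s, t) with s·126 + t·24 = r:
  row A: (126, 1, 0)   [1·126 + 0·24 = 126]
  row B: (24, 0, 1)   [0·126 + 1·24 = 24]
  126 = 5·24 + 6   → row C = row A − 5·row B = (6, 1, −5)   [check: 1·126 − 5·24 = 6]
  24 = 4·6 + 0   → remainder 0, stop. gcd = 6 (last nonzero row C).
So gcd(24, 126) = 6, with Bézout identity 1·126 − 5·24 = 6. Containment (⊇): the Bézout identity exhibits 6 as an element of (24, 126), giving (6) ⊆ (24, 126). Containment (⊆): since 6 | 24 and 6 | 126 (24 = 6·4, 126 = 6·21), every Z-linear combination of 24 and 126 is divisible by 6, so (24, 126) ⊆ (6). Therefore (24, 126) = (6), d = 6.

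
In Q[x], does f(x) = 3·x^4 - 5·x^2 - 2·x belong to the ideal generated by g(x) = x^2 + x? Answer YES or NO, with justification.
YES

In Q[x] the ideal (g) consists of all multiples of g, so f ∈ (g) iff g | f, i.e. iff the remainder of f on division by g is 0. Divide f by g (g is monic, so eliminate the leading term of the running remainder at each step):
  leading term 3·x^4: subtract (3·x^2)·g(x) = 3·x^4 + 3·x^3, leaving -3·x^3 - 5·x^2 - 2·x
  leading term -3·x^3: subtract (-3·x)·g(x) = -3·x^3 - 3·x^2, leaving -2·x^2 - 2·x
  leading term -2·x^2: subtract (-2)·g(x) = -2·x^2 - 2·x, leaving 0
The remainder is 0, so f(x) = g(x) · h(x) with h(x) = 3·x^2 - 3·x - 2. Hence g | f, i.e. f ∈ (g).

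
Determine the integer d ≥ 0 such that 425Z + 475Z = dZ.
In the PID Z, (a, b) is generated by gcd(a, b). Compute gcd(475, 425) with the extended Euclidean algorithm, tracking rows (r, s, t) with s·475 + t·425 = r:
  row A: (475, 1, 0)   [1·475 + 0·425 = 475]
  row B: (425, 0, 1)   [0·475 + 1·425 = 425]
  475 = 1·425 + 50   → row C = row A − 1·row B = (50, 1, −1)   [check: 1·475 − 1·425 = 50]
  425 = 8·50 + 25   → row D = row B − 8·row C = (25, −8, 9)   [check: −8·475 + 9·425 = 25]
  50 = 2·25 + 0   → remainder 0, stop. gcd = 25 (last nonzero row D).
So gcd(425, 475) = 25, with Bézout identity −8·475 + 9·425 = 25. Containment (⊇): the Bézout identity exhibits 25 as an element of (425, 475), giving (25) ⊆ (425, 475). Containment (⊆): since 25 | 425 and 25 | 475 (425 = 25·17, 475 = 25·19), every Z-linear combination of 425 and 475 is divisible by 25, so (425, 475) ⊆ (25). Therefore (425, 475) = (25), d = 25.

Final answer: (425, 475) = (25); d = 25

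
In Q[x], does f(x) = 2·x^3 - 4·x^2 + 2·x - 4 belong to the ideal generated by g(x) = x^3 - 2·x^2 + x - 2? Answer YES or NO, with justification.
In Q[x] the ideal (g) consists of all multiples of g, so f ∈ (g) iff g | f, i.e. iff the remainder of f on division by g is 0. Divide f by g (g is monic, so eliminate the leading term of the running remainder at each step):
  leading term 2·x^3: subtract (2)·g(x) = 2·x^3 - 4·x^2 + 2·x - 4, leaving 0
The remainder is 0, so f(x) = g(x) · h(x) with h(x) = 2. Hence g | f, i.e. f ∈ (g).

Final answer: YES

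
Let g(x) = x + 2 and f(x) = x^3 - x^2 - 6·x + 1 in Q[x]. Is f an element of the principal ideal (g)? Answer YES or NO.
NO

In Q[x] the ideal (g) consists of all multiples of g, so f ∈ (g) iff g | f, i.e. iff the remainder of f on division by g is 0. Divide f by g (g is monic, so eliminate the leading term of the running remainder at each step):
  leading term x^3: subtract (x^2)·g(x) = x^3 + 2·x^2, leaving -3·x^2 - 6·x + 1
  leading term -3·x^2: subtract (-3·x)·g(x) = -3·x^2 - 6·x, leaving 1
The remainder r(x) = 1 ≠ 0 (and deg r < deg g), so g ∤ f, i.e. f ∉ (g).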